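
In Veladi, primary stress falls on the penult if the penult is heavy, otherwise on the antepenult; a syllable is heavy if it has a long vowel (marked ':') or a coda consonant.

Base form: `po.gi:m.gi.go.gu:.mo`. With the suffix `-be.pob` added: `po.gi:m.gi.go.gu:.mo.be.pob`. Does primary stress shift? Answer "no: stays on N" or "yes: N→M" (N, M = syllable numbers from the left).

yes: 5→6

Base `po.gi:m.gi.go.gu:.mo` (6 syllables):
  Weights: 4 go L, 5 gu: H, 6 mo L.
  The penult (syllable 5, gu:) is heavy, so it takes stress.
  → primary stress on syllable 5.
Suffixed `po.gi:m.gi.go.gu:.mo.be.pob` (8 syllables):
  Weights: 6 mo L, 7 be L, 8 pob H.
  The penult (syllable 7, be) is light, so stress falls on the antepenult (syllable 6, mo).
  → primary stress on syllable 6.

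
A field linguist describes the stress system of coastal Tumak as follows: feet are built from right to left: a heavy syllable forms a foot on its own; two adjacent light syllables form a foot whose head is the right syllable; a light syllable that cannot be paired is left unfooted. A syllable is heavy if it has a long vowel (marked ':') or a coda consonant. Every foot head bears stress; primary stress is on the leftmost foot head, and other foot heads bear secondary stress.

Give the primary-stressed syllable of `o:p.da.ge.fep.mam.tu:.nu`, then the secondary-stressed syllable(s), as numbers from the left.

primary 1, secondary 3, 4, 5, 6

Weights: 1 o:p H, 2 da L, 3 ge L, 4 fep H, 5 mam H, 6 tu: H, 7 nu L.
Parse right to left (heavy = foot alone; LL = one foot; stranded L unfooted): (ˈo:p) (da.ˈge) (ˈfep) (ˈmam) (ˈtu:) nu.
Foot heads: 1, 3, 4, 5, 6.
Primary stress on the leftmost head = syllable 1.
Secondary stress on 3, 4, 5, 6: ˈo:p.da.ˌge.ˌfep.ˌmam.ˌtu:.nu.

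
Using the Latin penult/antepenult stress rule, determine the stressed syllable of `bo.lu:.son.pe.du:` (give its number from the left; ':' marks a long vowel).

3

Classical Latin: stress the penult if heavy (long vowel or closed), else the antepenult.
Weights: 3 son H, 4 pe L, 5 du: H.
The penult (syllable 4, pe) is light, so stress falls on the antepenult (syllable 3, son).
Stress on syllable 3: bo.lu:.ˈson.pe.du:.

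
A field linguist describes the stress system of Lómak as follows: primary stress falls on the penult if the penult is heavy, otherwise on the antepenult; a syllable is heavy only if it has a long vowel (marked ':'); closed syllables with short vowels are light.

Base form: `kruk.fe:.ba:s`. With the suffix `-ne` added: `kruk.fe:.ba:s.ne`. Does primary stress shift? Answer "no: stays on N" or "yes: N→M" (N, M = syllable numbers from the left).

yes: 2→3

Base `kruk.fe:.ba:s` (3 syllables):
  Weights: 1 kruk L, 2 fe: H, 3 ba:s H.
  The penult (syllable 2, fe:) is heavy, so it takes stress.
  → primary stress on syllable 2.
Suffixed `kruk.fe:.ba:s.ne` (4 syllables):
  Weights: 2 fe: H, 3 ba:s H, 4 ne L.
  The penult (syllable 3, ba:s) is heavy, so it takes stress.
  → primary stress on syllable 3.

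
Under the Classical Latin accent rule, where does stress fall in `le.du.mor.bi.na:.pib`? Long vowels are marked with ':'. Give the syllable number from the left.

5

Classical Latin: stress the penult if heavy (long vowel or closed), else the antepenult.
Weights: 4 bi L, 5 na: H, 6 pib H.
The penult (syllable 5, na:) is heavy, so it takes stress.
Stress on syllable 5: le.du.mor.bi.ˈna:.pib.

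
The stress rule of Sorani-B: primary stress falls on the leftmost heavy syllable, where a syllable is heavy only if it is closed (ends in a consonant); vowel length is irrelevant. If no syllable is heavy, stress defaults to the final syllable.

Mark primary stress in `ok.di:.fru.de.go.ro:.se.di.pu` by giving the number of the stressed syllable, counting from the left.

1

Weights: 1 ok H, 2 di: L, 3 fru L, 4 de L, 5 go L, 6 ro: L, 7 se L, 8 di L, 9 pu L.
Heavy syllables in the domain: 1. The leftmost is syllable 1 (ok).
Primary stress: syllable 1 → ˈok.di:.fru.de.go.ro:.se.di.pu.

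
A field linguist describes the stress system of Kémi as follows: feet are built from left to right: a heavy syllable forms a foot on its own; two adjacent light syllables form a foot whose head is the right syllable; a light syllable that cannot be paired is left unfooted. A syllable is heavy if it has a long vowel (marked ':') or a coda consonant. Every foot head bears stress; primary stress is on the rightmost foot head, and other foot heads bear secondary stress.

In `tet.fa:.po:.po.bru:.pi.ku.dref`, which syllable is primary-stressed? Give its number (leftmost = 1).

Weights: 1 tet H, 2 fa: H, 3 po: H, 4 po L, 5 bru: H, 6 pi L, 7 ku L, 8 dref H.
Parse left to right (heavy = foot alone; LL = one foot; stranded L unfooted): (ˈtet) (ˈfa:) (ˈpo:) po (ˈbru:) (pi.ˈku) (ˈdref).
Foot heads: 1, 2, 3, 5, 7, 8.
Primary stress on the rightmost head = syllable 8.
Primary stress: syllable 8 → tet.fa:.po:.po.bru:.pi.ku.ˈdref.

8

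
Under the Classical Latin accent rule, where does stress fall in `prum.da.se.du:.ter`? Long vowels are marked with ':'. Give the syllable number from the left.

Classical Latin: stress the penult if heavy (long vowel or closed), else the antepenult.
Weights: 3 se L, 4 du: H, 5 ter H.
The penult (syllable 4, du:) is heavy, so it takes stress.
Stress on syllable 4: prum.da.se.ˈdu:.ter.

4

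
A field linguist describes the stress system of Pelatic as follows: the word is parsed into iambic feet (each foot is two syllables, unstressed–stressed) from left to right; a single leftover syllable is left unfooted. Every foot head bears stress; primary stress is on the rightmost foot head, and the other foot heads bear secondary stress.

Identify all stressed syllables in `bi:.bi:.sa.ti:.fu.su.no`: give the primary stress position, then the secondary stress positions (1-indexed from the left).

Parse left to right into iambic (σˈσ) feet: (bi:.ˈbi:) (sa.ˈti:) (fu.ˈsu) no. Syllable 7 is left unfooted.
Foot heads (stressed positions): 2, 4, 6.
End Rule Rightmost: primary stress on the rightmost head = syllable 6.
Secondary stress on 2, 4: bi:.ˌbi:.sa.ˌti:.fu.ˈsu.no.

primary 6, secondary 2, 4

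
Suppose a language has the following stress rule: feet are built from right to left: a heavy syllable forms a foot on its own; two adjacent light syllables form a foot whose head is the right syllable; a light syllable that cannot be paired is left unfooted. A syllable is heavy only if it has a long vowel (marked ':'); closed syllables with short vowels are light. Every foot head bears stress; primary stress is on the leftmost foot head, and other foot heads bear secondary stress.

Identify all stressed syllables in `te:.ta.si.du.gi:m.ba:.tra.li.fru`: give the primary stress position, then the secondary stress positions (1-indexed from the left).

Weights: 1 te: H, 2 ta L, 3 si L, 4 du L, 5 gi:m H, 6 ba: H, 7 tra L, 8 li L, 9 fru L.
Parse right to left (heavy = foot alone; LL = one foot; stranded L unfooted): (ˈte:) ta (si.ˈdu) (ˈgi:m) (ˈba:) tra (li.ˈfru).
Foot heads: 1, 4, 5, 6, 9.
Primary stress on the leftmost head = syllable 1.
Secondary stress on 4, 5, 6, 9: ˈte:.ta.si.ˌdu.ˌgi:m.ˌba:.tra.li.ˌfru.

primary 1, secondary 4, 5, 6, 9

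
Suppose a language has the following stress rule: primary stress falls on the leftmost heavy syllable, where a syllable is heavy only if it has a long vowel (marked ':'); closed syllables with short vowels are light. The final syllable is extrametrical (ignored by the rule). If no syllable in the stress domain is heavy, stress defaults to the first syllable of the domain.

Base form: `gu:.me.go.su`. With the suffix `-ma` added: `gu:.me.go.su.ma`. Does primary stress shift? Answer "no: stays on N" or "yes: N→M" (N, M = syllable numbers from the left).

no: stays on 1

Base `gu:.me.go.su` (4 syllables):
  The final syllable (4, su) is extrametrical; the stress domain is syllables 1–3.
  Weights: 1 gu: H, 2 me L, 3 go L.
  Heavy syllables in the domain: 1. The leftmost is syllable 1 (gu:).
  → primary stress on syllable 1.
Suffixed `gu:.me.go.su.ma` (5 syllables):
  The final syllable (5, ma) is extrametrical; the stress domain is syllables 1–4.
  Weights: 1 gu: H, 2 me L, 3 go L, 4 su L.
  Heavy syllables in the domain: 1. The leftmost is syllable 1 (gu:).
  → primary stress on syllable 1.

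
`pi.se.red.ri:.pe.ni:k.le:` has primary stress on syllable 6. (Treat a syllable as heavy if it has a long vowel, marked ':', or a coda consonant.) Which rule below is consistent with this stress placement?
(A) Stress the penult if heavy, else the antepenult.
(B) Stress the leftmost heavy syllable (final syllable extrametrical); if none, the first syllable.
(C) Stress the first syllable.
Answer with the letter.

Rule A → syllable 6 ✓.
Rule B → syllable 3 (observed: 6).
Rule C → syllable 1 (observed: 6).

A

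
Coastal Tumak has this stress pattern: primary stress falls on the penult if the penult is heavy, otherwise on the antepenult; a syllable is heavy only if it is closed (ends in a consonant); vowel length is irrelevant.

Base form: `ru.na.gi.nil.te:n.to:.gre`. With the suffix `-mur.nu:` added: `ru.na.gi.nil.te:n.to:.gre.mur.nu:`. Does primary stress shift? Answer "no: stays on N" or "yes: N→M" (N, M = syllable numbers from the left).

yes: 5→8

Base `ru.na.gi.nil.te:n.to:.gre` (7 syllables):
  Weights: 5 te:n H, 6 to: L, 7 gre L.
  The penult (syllable 6, to:) is light, so stress falls on the antepenult (syllable 5, te:n).
  → primary stress on syllable 5.
Suffixed `ru.na.gi.nil.te:n.to:.gre.mur.nu:` (9 syllables):
  Weights: 7 gre L, 8 mur H, 9 nu: L.
  The penult (syllable 8, mur) is heavy, so it takes stress.
  → primary stress on syllable 8.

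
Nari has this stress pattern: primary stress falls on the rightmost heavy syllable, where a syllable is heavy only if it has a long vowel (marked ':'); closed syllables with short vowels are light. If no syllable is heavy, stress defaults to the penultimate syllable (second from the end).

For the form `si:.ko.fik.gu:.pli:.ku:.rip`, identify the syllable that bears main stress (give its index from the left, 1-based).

6

Weights: 1 si: H, 2 ko L, 3 fik L, 4 gu: H, 5 pli: H, 6 ku: H, 7 rip L.
Heavy syllables in the domain: 1, 4, 5, 6. The rightmost is syllable 6 (ku:).
Primary stress: syllable 6 → si:.ko.fik.gu:.pli:.ˈku:.rip.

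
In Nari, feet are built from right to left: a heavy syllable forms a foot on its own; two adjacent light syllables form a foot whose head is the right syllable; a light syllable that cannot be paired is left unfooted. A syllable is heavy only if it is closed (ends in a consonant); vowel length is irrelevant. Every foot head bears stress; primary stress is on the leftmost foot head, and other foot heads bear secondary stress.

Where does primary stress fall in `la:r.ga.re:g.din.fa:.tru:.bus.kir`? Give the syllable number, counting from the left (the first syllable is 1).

Weights: 1 la:r H, 2 ga L, 3 re:g H, 4 din H, 5 fa: L, 6 tru: L, 7 bus H, 8 kir H.
Parse right to left (heavy = foot alone; LL = one foot; stranded L unfooted): (ˈla:r) ga (ˈre:g) (ˈdin) (fa:.ˈtru:) (ˈbus) (ˈkir).
Foot heads: 1, 3, 4, 6, 7, 8.
Primary stress on the leftmost head = syllable 1.
Primary stress: syllable 1 → ˈla:r.ga.re:g.din.fa:.tru:.bus.kir.

1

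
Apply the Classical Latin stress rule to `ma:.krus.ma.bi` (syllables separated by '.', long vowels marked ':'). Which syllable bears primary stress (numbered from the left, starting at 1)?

Classical Latin: stress the penult if heavy (long vowel or closed), else the antepenult.
Weights: 2 krus H, 3 ma L, 4 bi L.
The penult (syllable 3, ma) is light, so stress falls on the antepenult (syllable 2, krus).
Stress on syllable 2: ma:.ˈkrus.ma.bi.

2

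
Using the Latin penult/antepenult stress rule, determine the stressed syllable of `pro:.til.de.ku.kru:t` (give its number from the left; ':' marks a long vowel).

Classical Latin: stress the penult if heavy (long vowel or closed), else the antepenult.
Weights: 3 de L, 4 ku L, 5 kru:t H.
The penult (syllable 4, ku) is light, so stress falls on the antepenult (syllable 3, de).
Stress on syllable 3: pro:.til.ˈde.ku.kru:t.

3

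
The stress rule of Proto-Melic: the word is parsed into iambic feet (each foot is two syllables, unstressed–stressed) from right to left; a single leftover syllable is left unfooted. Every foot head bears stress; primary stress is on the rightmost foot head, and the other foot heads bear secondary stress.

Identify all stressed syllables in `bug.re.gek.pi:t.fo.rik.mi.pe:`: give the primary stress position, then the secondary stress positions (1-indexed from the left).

primary 8, secondary 2, 4, 6

Parse right to left into iambic (σˈσ) feet: (bug.ˈre) (gek.ˈpi:t) (fo.ˈrik) (mi.ˈpe:).
Foot heads (stressed positions): 2, 4, 6, 8.
End Rule Rightmost: primary stress on the rightmost head = syllable 8.
Secondary stress on 2, 4, 6: bug.ˌre.gek.ˌpi:t.fo.ˌrik.mi.ˈpe:.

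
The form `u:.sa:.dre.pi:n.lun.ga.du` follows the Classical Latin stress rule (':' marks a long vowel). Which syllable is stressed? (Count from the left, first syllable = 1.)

5

Classical Latin: stress the penult if heavy (long vowel or closed), else the antepenult.
Weights: 5 lun H, 6 ga L, 7 du L.
The penult (syllable 6, ga) is light, so stress falls on the antepenult (syllable 5, lun).
Stress on syllable 5: u:.sa:.dre.pi:n.ˈlun.ga.du.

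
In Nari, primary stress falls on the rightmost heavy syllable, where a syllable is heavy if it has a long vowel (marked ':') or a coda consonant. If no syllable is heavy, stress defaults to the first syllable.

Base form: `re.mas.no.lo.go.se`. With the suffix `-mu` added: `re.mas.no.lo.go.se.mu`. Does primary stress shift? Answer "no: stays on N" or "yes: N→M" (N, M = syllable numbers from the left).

Base `re.mas.no.lo.go.se` (6 syllables):
  Weights: 1 re L, 2 mas H, 3 no L, 4 lo L, 5 go L, 6 se L.
  Heavy syllables in the domain: 2. The rightmost is syllable 2 (mas).
  → primary stress on syllable 2.
Suffixed `re.mas.no.lo.go.se.mu` (7 syllables):
  Weights: 1 re L, 2 mas H, 3 no L, 4 lo L, 5 go L, 6 se L, 7 mu L.
  Heavy syllables in the domain: 2. The rightmost is syllable 2 (mas).
  → primary stress on syllable 2.

no: stays on 2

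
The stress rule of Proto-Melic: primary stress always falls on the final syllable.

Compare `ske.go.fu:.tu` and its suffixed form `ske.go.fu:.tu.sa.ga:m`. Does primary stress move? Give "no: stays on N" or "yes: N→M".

Base `ske.go.fu:.tu` (4 syllables):
  The word has 4 syllables; the final syllable is syllable 4 (tu).
  → primary stress on syllable 4.
Suffixed `ske.go.fu:.tu.sa.ga:m` (6 syllables):
  The word has 6 syllables; the final syllable is syllable 6 (ga:m).
  → primary stress on syllable 6.

yes: 4→6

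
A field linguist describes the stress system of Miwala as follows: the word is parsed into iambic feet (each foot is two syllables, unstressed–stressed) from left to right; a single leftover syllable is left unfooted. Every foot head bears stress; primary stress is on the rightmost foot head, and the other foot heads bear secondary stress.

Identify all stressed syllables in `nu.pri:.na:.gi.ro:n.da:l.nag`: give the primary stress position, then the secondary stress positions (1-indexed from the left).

primary 6, secondary 2, 4

Parse left to right into iambic (σˈσ) feet: (nu.ˈpri:) (na:.ˈgi) (ro:n.ˈda:l) nag. Syllable 7 is left unfooted.
Foot heads (stressed positions): 2, 4, 6.
End Rule Rightmost: primary stress on the rightmost head = syllable 6.
Secondary stress on 2, 4: nu.ˌpri:.na:.ˌgi.ro:n.ˈda:l.nag.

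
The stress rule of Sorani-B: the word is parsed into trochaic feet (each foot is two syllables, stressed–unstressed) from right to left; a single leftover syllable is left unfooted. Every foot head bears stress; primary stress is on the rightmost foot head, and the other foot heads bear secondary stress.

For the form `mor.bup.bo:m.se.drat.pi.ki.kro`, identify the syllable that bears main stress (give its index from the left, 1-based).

Parse right to left into trochaic (ˈσσ) feet: (ˈmor.bup) (ˈbo:m.se) (ˈdrat.pi) (ˈki.kro).
Foot heads (stressed positions): 1, 3, 5, 7.
End Rule Rightmost: primary stress on the rightmost head = syllable 7.
Primary stress: syllable 7 → mor.bup.bo:m.se.drat.pi.ˈki.kro.

7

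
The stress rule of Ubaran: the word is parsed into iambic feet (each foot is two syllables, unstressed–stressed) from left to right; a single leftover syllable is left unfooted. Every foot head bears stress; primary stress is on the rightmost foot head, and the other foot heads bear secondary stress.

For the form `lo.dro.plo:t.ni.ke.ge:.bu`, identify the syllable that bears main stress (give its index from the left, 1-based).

Parse left to right into iambic (σˈσ) feet: (lo.ˈdro) (plo:t.ˈni) (ke.ˈge:) bu. Syllable 7 is left unfooted.
Foot heads (stressed positions): 2, 4, 6.
End Rule Rightmost: primary stress on the rightmost head = syllable 6.
Primary stress: syllable 6 → lo.dro.plo:t.ni.ke.ˈge:.bu.

6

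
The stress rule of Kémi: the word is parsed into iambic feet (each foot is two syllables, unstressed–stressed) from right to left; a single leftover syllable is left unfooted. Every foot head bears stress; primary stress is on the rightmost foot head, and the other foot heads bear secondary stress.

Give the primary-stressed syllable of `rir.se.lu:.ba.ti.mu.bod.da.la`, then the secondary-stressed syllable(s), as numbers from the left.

Parse right to left into iambic (σˈσ) feet: rir (se.ˈlu:) (ba.ˈti) (mu.ˈbod) (da.ˈla). Syllable 1 is left unfooted.
Foot heads (stressed positions): 3, 5, 7, 9.
End Rule Rightmost: primary stress on the rightmost head = syllable 9.
Secondary stress on 3, 5, 7: rir.se.ˌlu:.ba.ˌti.mu.ˌbod.da.ˈla.

primary 9, secondary 3, 5, 7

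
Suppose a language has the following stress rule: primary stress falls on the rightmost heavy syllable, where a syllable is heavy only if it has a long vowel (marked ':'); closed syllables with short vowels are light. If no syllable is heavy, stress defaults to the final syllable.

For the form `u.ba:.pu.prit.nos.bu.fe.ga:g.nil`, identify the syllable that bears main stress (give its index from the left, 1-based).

8

Weights: 1 u L, 2 ba: H, 3 pu L, 4 prit L, 5 nos L, 6 bu L, 7 fe L, 8 ga:g H, 9 nil L.
Heavy syllables in the domain: 2, 8. The rightmost is syllable 8 (ga:g).
Primary stress: syllable 8 → u.ba:.pu.prit.nos.bu.fe.ˈga:g.nil.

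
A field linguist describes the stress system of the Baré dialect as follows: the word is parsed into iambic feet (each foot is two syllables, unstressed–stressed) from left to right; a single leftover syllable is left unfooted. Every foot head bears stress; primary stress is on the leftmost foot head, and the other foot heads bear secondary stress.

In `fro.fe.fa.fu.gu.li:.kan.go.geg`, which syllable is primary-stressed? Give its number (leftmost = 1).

Parse left to right into iambic (σˈσ) feet: (fro.ˈfe) (fa.ˈfu) (gu.ˈli:) (kan.ˈgo) geg. Syllable 9 is left unfooted.
Foot heads (stressed positions): 2, 4, 6, 8.
End Rule Leftmost: primary stress on the leftmost head = syllable 2.
Primary stress: syllable 2 → fro.ˈfe.fa.fu.gu.li:.kan.go.geg.

2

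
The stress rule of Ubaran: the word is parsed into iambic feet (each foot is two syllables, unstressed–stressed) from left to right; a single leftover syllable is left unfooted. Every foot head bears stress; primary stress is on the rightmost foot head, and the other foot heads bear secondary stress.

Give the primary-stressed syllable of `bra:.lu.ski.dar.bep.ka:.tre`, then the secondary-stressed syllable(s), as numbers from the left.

primary 6, secondary 2, 4

Parse left to right into iambic (σˈσ) feet: (bra:.ˈlu) (ski.ˈdar) (bep.ˈka:) tre. Syllable 7 is left unfooted.
Foot heads (stressed positions): 2, 4, 6.
End Rule Rightmost: primary stress on the rightmost head = syllable 6.
Secondary stress on 2, 4: bra:.ˌlu.ski.ˌdar.bep.ˈka:.tre.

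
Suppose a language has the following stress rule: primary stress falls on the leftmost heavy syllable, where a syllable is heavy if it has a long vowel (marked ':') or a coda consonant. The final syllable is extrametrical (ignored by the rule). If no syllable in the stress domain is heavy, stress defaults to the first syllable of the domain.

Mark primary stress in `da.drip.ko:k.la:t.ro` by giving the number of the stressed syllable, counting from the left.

2

The final syllable (5, ro) is extrametrical; the stress domain is syllables 1–4.
Weights: 1 da L, 2 drip H, 3 ko:k H, 4 la:t H.
Heavy syllables in the domain: 2, 3, 4. The leftmost is syllable 2 (drip).
Primary stress: syllable 2 → da.ˈdrip.ko:k.la:t.ro.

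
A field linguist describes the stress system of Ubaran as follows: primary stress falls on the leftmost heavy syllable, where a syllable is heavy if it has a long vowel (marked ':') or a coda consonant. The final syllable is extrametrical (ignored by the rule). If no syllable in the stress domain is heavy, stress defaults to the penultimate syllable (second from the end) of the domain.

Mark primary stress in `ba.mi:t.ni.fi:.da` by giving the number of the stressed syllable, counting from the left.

2

The final syllable (5, da) is extrametrical; the stress domain is syllables 1–4.
Weights: 1 ba L, 2 mi:t H, 3 ni L, 4 fi: H.
Heavy syllables in the domain: 2, 4. The leftmost is syllable 2 (mi:t).
Primary stress: syllable 2 → ba.ˈmi:t.ni.fi:.da.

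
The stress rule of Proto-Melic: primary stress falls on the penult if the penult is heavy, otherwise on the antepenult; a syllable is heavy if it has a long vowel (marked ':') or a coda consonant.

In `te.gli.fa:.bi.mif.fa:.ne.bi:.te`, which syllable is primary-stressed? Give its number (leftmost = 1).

8

Weights: 7 ne L, 8 bi: H, 9 te L.
The penult (syllable 8, bi:) is heavy, so it takes stress.
Primary stress: syllable 8 → te.gli.fa:.bi.mif.fa:.ne.ˈbi:.te.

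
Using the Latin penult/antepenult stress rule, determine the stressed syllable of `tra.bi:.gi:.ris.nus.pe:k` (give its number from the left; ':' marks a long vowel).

5

Classical Latin: stress the penult if heavy (long vowel or closed), else the antepenult.
Weights: 4 ris H, 5 nus H, 6 pe:k H.
The penult (syllable 5, nus) is heavy, so it takes stress.
Stress on syllable 5: tra.bi:.gi:.ris.ˈnus.pe:k.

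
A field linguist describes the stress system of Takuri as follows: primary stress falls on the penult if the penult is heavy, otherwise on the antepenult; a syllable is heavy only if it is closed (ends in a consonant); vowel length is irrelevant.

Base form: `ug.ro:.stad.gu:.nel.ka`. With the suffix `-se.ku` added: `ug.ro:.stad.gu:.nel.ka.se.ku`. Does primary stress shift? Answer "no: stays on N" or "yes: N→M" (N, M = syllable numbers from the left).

yes: 5→6

Base `ug.ro:.stad.gu:.nel.ka` (6 syllables):
  Weights: 4 gu: L, 5 nel H, 6 ka L.
  The penult (syllable 5, nel) is heavy, so it takes stress.
  → primary stress on syllable 5.
Suffixed `ug.ro:.stad.gu:.nel.ka.se.ku` (8 syllables):
  Weights: 6 ka L, 7 se L, 8 ku L.
  The penult (syllable 7, se) is light, so stress falls on the antepenult (syllable 6, ka).
  → primary stress on syllable 6.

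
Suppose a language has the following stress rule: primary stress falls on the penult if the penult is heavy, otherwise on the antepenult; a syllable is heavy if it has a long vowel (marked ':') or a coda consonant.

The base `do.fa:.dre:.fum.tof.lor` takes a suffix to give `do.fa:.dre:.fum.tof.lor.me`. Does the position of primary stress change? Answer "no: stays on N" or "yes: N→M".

yes: 5→6

Base `do.fa:.dre:.fum.tof.lor` (6 syllables):
  Weights: 4 fum H, 5 tof H, 6 lor H.
  The penult (syllable 5, tof) is heavy, so it takes stress.
  → primary stress on syllable 5.
Suffixed `do.fa:.dre:.fum.tof.lor.me` (7 syllables):
  Weights: 5 tof H, 6 lor H, 7 me L.
  The penult (syllable 6, lor) is heavy, so it takes stress.
  → primary stress on syllable 6.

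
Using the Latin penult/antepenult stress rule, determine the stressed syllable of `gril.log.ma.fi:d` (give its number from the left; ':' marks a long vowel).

2

Classical Latin: stress the penult if heavy (long vowel or closed), else the antepenult.
Weights: 2 log H, 3 ma L, 4 fi:d H.
The penult (syllable 3, ma) is light, so stress falls on the antepenult (syllable 2, log).
Stress on syllable 2: gril.ˈlog.ma.fi:d.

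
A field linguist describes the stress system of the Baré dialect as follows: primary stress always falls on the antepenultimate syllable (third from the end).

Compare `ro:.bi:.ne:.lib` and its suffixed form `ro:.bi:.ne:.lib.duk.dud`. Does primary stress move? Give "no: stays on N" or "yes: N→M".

Base `ro:.bi:.ne:.lib` (4 syllables):
  The word has 4 syllables; the antepenultimate syllable (third from the end) is syllable 2 (bi:).
  → primary stress on syllable 2.
Suffixed `ro:.bi:.ne:.lib.duk.dud` (6 syllables):
  The word has 6 syllables; the antepenultimate syllable (third from the end) is syllable 4 (lib).
  → primary stress on syllable 4.

yes: 2→4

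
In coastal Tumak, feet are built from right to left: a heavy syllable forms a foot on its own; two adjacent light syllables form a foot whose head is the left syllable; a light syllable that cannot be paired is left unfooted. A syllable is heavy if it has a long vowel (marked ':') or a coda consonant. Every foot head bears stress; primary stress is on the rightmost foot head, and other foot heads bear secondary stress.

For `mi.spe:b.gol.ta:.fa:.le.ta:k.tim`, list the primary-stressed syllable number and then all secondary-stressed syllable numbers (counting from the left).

primary 8, secondary 2, 3, 4, 5, 7

Weights: 1 mi L, 2 spe:b H, 3 gol H, 4 ta: H, 5 fa: H, 6 le L, 7 ta:k H, 8 tim H.
Parse right to left (heavy = foot alone; LL = one foot; stranded L unfooted): mi (ˈspe:b) (ˈgol) (ˈta:) (ˈfa:) le (ˈta:k) (ˈtim).
Foot heads: 2, 3, 4, 5, 7, 8.
Primary stress on the rightmost head = syllable 8.
Secondary stress on 2, 3, 4, 5, 7: mi.ˌspe:b.ˌgol.ˌta:.ˌfa:.le.ˌta:k.ˈtim.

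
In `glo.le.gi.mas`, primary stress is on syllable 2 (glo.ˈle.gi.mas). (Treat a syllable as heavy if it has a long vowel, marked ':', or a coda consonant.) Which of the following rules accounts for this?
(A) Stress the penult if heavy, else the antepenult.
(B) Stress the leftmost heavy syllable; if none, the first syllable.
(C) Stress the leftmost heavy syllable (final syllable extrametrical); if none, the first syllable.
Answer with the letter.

A

Rule A → syllable 2 ✓.
Rule B → syllable 4 (observed: 2).
Rule C → syllable 1 (observed: 2).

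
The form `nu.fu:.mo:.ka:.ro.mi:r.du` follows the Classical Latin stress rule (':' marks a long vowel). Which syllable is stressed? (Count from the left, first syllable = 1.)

Classical Latin: stress the penult if heavy (long vowel or closed), else the antepenult.
Weights: 5 ro L, 6 mi:r H, 7 du L.
The penult (syllable 6, mi:r) is heavy, so it takes stress.
Stress on syllable 6: nu.fu:.mo:.ka:.ro.ˈmi:r.du.

6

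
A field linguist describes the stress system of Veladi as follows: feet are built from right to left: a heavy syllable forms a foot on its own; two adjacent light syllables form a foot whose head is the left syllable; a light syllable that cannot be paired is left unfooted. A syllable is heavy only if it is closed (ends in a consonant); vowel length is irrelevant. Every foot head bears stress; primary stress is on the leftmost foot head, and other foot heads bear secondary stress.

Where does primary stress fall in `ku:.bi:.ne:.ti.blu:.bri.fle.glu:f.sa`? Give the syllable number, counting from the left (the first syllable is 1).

2

Weights: 1 ku: L, 2 bi: L, 3 ne: L, 4 ti L, 5 blu: L, 6 bri L, 7 fle L, 8 glu:f H, 9 sa L.
Parse right to left (heavy = foot alone; LL = one foot; stranded L unfooted): ku: (ˈbi:.ne:) (ˈti.blu:) (ˈbri.fle) (ˈglu:f) sa.
Foot heads: 2, 4, 6, 8.
Primary stress on the leftmost head = syllable 2.
Primary stress: syllable 2 → ku:.ˈbi:.ne:.ti.blu:.bri.fle.glu:f.sa.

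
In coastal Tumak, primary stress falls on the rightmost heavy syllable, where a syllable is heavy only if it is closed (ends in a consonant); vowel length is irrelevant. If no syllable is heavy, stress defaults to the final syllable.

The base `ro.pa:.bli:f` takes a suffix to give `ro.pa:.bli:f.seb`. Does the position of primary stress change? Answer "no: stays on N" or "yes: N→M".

Base `ro.pa:.bli:f` (3 syllables):
  Weights: 1 ro L, 2 pa: L, 3 bli:f H.
  Heavy syllables in the domain: 3. The rightmost is syllable 3 (bli:f).
  → primary stress on syllable 3.
Suffixed `ro.pa:.bli:f.seb` (4 syllables):
  Weights: 1 ro L, 2 pa: L, 3 bli:f H, 4 seb H.
  Heavy syllables in the domain: 3, 4. The rightmost is syllable 4 (seb).
  → primary stress on syllable 4.

yes: 3→4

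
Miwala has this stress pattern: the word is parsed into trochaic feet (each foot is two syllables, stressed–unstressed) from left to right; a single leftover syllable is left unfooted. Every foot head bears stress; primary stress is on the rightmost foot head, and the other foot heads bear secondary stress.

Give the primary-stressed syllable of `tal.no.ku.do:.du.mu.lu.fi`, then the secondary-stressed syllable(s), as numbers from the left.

Parse left to right into trochaic (ˈσσ) feet: (ˈtal.no) (ˈku.do:) (ˈdu.mu) (ˈlu.fi).
Foot heads (stressed positions): 1, 3, 5, 7.
End Rule Rightmost: primary stress on the rightmost head = syllable 7.
Secondary stress on 1, 3, 5: ˌtal.no.ˌku.do:.ˌdu.mu.ˈlu.fi.

primary 7, secondary 1, 3, 5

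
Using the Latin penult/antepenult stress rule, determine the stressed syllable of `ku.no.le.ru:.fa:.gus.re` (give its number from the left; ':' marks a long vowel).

Classical Latin: stress the penult if heavy (long vowel or closed), else the antepenult.
Weights: 5 fa: H, 6 gus H, 7 re L.
The penult (syllable 6, gus) is heavy, so it takes stress.
Stress on syllable 6: ku.no.le.ru:.fa:.ˈgus.re.

6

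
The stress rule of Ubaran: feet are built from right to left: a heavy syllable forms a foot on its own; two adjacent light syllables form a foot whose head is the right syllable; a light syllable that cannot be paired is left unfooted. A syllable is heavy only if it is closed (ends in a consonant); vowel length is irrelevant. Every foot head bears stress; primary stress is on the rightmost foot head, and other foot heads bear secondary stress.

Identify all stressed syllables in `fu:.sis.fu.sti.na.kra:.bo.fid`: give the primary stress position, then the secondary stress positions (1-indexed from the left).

primary 8, secondary 2, 5, 7

Weights: 1 fu: L, 2 sis H, 3 fu L, 4 sti L, 5 na L, 6 kra: L, 7 bo L, 8 fid H.
Parse right to left (heavy = foot alone; LL = one foot; stranded L unfooted): fu: (ˈsis) fu (sti.ˈna) (kra:.ˈbo) (ˈfid).
Foot heads: 2, 5, 7, 8.
Primary stress on the rightmost head = syllable 8.
Secondary stress on 2, 5, 7: fu:.ˌsis.fu.sti.ˌna.kra:.ˌbo.ˈfid.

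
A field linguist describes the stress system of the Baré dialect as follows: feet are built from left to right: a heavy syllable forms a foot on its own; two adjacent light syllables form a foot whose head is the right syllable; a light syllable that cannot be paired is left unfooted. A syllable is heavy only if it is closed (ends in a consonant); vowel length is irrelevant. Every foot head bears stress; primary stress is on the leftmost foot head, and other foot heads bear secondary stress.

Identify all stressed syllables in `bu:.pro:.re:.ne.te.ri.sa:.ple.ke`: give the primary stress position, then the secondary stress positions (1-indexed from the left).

Weights: 1 bu: L, 2 pro: L, 3 re: L, 4 ne L, 5 te L, 6 ri L, 7 sa: L, 8 ple L, 9 ke L.
Parse left to right (heavy = foot alone; LL = one foot; stranded L unfooted): (bu:.ˈpro:) (re:.ˈne) (te.ˈri) (sa:.ˈple) ke.
Foot heads: 2, 4, 6, 8.
Primary stress on the leftmost head = syllable 2.
Secondary stress on 4, 6, 8: bu:.ˈpro:.re:.ˌne.te.ˌri.sa:.ˌple.ke.

primary 2, secondary 4, 6, 8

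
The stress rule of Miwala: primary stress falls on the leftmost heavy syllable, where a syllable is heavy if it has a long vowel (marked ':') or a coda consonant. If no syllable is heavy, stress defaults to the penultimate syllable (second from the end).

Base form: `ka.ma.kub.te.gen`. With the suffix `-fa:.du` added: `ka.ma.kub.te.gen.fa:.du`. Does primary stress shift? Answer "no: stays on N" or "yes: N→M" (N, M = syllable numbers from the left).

Base `ka.ma.kub.te.gen` (5 syllables):
  Weights: 1 ka L, 2 ma L, 3 kub H, 4 te L, 5 gen H.
  Heavy syllables in the domain: 3, 5. The leftmost is syllable 3 (kub).
  → primary stress on syllable 3.
Suffixed `ka.ma.kub.te.gen.fa:.du` (7 syllables):
  Weights: 1 ka L, 2 ma L, 3 kub H, 4 te L, 5 gen H, 6 fa: H, 7 du L.
  Heavy syllables in the domain: 3, 5, 6. The leftmost is syllable 3 (kub).
  → primary stress on syllable 3.

no: stays on 3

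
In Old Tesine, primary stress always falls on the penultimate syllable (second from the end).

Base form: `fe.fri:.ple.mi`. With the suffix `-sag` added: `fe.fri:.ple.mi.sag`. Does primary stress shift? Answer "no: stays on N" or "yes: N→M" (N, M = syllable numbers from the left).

Base `fe.fri:.ple.mi` (4 syllables):
  The word has 4 syllables; the penultimate syllable (second from the end) is syllable 3 (ple).
  → primary stress on syllable 3.
Suffixed `fe.fri:.ple.mi.sag` (5 syllables):
  The word has 5 syllables; the penultimate syllable (second from the end) is syllable 4 (mi).
  → primary stress on syllable 4.

yes: 3→4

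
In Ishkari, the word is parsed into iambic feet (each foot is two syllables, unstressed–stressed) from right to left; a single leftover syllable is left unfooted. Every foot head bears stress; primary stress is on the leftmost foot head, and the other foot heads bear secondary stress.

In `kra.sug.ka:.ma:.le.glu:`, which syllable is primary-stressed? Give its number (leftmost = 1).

Parse right to left into iambic (σˈσ) feet: (kra.ˈsug) (ka:.ˈma:) (le.ˈglu:).
Foot heads (stressed positions): 2, 4, 6.
End Rule Leftmost: primary stress on the leftmost head = syllable 2.
Primary stress: syllable 2 → kra.ˈsug.ka:.ma:.le.glu:.

2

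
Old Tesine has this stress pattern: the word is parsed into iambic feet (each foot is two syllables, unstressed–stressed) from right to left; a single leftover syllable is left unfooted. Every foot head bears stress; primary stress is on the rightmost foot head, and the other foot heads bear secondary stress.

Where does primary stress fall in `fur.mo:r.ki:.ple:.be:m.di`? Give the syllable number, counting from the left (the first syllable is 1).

Parse right to left into iambic (σˈσ) feet: (fur.ˈmo:r) (ki:.ˈple:) (be:m.ˈdi).
Foot heads (stressed positions): 2, 4, 6.
End Rule Rightmost: primary stress on the rightmost head = syllable 6.
Primary stress: syllable 6 → fur.mo:r.ki:.ple:.be:m.ˈdi.

6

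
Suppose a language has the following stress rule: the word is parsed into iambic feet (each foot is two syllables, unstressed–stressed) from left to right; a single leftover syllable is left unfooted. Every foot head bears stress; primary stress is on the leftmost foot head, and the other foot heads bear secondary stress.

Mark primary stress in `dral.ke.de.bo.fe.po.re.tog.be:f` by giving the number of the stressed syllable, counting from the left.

2

Parse left to right into iambic (σˈσ) feet: (dral.ˈke) (de.ˈbo) (fe.ˈpo) (re.ˈtog) be:f. Syllable 9 is left unfooted.
Foot heads (stressed positions): 2, 4, 6, 8.
End Rule Leftmost: primary stress on the leftmost head = syllable 2.
Primary stress: syllable 2 → dral.ˈke.de.bo.fe.po.re.tog.be:f.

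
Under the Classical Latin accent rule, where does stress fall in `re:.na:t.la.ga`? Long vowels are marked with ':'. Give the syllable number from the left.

2

Classical Latin: stress the penult if heavy (long vowel or closed), else the antepenult.
Weights: 2 na:t H, 3 la L, 4 ga L.
The penult (syllable 3, la) is light, so stress falls on the antepenult (syllable 2, na:t).
Stress on syllable 2: re:.ˈna:t.la.ga.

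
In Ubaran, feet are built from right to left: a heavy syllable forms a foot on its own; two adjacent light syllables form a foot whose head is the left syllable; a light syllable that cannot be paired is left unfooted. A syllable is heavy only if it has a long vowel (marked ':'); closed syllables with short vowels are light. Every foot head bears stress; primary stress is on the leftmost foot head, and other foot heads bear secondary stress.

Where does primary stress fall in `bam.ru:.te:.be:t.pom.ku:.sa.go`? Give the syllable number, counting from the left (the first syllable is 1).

2

Weights: 1 bam L, 2 ru: H, 3 te: H, 4 be:t H, 5 pom L, 6 ku: H, 7 sa L, 8 go L.
Parse right to left (heavy = foot alone; LL = one foot; stranded L unfooted): bam (ˈru:) (ˈte:) (ˈbe:t) pom (ˈku:) (ˈsa.go).
Foot heads: 2, 3, 4, 6, 7.
Primary stress on the leftmost head = syllable 2.
Primary stress: syllable 2 → bam.ˈru:.te:.be:t.pom.ku:.sa.go.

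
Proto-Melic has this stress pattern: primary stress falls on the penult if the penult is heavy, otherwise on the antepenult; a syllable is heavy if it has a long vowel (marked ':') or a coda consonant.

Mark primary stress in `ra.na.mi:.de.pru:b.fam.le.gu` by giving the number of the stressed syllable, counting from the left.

6

Weights: 6 fam H, 7 le L, 8 gu L.
The penult (syllable 7, le) is light, so stress falls on the antepenult (syllable 6, fam).
Primary stress: syllable 6 → ra.na.mi:.de.pru:b.ˈfam.le.gu.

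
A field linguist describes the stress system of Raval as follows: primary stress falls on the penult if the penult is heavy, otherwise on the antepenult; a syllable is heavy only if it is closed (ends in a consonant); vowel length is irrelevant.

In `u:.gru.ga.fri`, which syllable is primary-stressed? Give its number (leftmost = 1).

Weights: 2 gru L, 3 ga L, 4 fri L.
The penult (syllable 3, ga) is light, so stress falls on the antepenult (syllable 2, gru).
Primary stress: syllable 2 → u:.ˈgru.ga.fri.

2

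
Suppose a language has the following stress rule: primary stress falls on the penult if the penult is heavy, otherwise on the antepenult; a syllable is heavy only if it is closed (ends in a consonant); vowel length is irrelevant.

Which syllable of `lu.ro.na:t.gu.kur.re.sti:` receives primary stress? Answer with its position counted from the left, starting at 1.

Weights: 5 kur H, 6 re L, 7 sti: L.
The penult (syllable 6, re) is light, so stress falls on the antepenult (syllable 5, kur).
Primary stress: syllable 5 → lu.ro.na:t.gu.ˈkur.re.sti:.

5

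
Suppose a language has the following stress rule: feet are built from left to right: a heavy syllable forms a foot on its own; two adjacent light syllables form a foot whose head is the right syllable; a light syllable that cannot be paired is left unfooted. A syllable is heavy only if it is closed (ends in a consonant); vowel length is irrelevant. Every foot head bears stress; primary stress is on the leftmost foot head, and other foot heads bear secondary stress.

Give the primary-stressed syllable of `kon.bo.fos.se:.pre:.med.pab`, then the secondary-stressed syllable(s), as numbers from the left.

Weights: 1 kon H, 2 bo L, 3 fos H, 4 se: L, 5 pre: L, 6 med H, 7 pab H.
Parse left to right (heavy = foot alone; LL = one foot; stranded L unfooted): (ˈkon) bo (ˈfos) (se:.ˈpre:) (ˈmed) (ˈpab).
Foot heads: 1, 3, 5, 6, 7.
Primary stress on the leftmost head = syllable 1.
Secondary stress on 3, 5, 6, 7: ˈkon.bo.ˌfos.se:.ˌpre:.ˌmed.ˌpab.

primary 1, secondary 3, 5, 6, 7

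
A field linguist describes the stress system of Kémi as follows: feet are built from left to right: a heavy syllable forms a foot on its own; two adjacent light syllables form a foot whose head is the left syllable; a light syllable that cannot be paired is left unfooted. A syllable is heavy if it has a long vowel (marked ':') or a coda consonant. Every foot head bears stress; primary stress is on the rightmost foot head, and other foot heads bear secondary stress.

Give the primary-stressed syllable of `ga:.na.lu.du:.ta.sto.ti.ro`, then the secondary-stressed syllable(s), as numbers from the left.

Weights: 1 ga: H, 2 na L, 3 lu L, 4 du: H, 5 ta L, 6 sto L, 7 ti L, 8 ro L.
Parse left to right (heavy = foot alone; LL = one foot; stranded L unfooted): (ˈga:) (ˈna.lu) (ˈdu:) (ˈta.sto) (ˈti.ro).
Foot heads: 1, 2, 4, 5, 7.
Primary stress on the rightmost head = syllable 7.
Secondary stress on 1, 2, 4, 5: ˌga:.ˌna.lu.ˌdu:.ˌta.sto.ˈti.ro.

primary 7, secondary 1, 2, 4, 5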